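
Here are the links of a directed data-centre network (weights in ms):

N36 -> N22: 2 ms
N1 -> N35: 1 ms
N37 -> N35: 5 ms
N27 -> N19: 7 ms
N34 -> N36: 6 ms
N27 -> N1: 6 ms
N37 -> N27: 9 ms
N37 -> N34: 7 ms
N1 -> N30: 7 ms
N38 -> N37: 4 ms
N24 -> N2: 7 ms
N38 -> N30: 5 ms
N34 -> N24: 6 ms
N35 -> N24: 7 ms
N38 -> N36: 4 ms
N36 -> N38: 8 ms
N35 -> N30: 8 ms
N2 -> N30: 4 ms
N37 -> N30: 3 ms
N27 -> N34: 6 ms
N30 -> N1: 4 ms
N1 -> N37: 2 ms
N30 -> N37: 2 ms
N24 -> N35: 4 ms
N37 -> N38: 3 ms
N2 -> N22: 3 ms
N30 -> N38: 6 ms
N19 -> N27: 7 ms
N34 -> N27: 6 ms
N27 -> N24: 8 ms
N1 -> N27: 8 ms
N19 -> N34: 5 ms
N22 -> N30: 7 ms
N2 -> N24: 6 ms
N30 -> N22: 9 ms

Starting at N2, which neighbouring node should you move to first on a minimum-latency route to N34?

N30

Candidate routes:
N2 - N30 - N1 - N37 - N34: 4+4+2+7 = 17
N2 - N22 - N30 - N37 - N34: 3+7+2+7 = 19
N2 - N30 - N37 - N27 - N34: 4+2+9+6 = 21
N2 - N30 - N37 - N34: 4+2+7 = 13
The minimum is 13 ms via N2 - N30 - N37 - N34.
So from N2 the first move is to N30.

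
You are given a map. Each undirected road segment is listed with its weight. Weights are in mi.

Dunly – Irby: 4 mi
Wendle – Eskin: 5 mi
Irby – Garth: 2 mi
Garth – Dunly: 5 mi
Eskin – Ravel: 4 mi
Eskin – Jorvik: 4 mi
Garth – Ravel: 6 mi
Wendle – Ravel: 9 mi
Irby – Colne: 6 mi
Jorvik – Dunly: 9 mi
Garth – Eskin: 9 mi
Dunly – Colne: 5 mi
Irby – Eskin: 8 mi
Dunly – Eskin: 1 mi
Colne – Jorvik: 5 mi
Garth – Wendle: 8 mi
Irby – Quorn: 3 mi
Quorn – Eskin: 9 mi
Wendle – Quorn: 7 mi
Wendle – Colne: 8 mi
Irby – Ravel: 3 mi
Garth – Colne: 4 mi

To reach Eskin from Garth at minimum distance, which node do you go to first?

Enumerating some paths:
Garth–Irby–Dunly–Eskin: 2+4+1 = 7
Garth–Dunly–Eskin: 5+1 = 6
The minimum is 6 mi via Garth–Dunly–Eskin.
So from Garth the first move is to Dunly.

Dunly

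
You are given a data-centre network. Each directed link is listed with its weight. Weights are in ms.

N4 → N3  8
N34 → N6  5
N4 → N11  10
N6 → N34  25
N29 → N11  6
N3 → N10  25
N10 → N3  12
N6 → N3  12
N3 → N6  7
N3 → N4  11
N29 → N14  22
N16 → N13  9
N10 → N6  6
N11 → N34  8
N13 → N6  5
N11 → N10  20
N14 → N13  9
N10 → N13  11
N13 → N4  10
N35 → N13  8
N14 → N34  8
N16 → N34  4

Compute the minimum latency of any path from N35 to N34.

Compare a few routes:
N35–N13–N6–N34: 8+5+25 = 38
N35–N13–N4–N11–N34: 8+10+10+8 = 36
The minimum is 36 ms via N35–N13–N4–N11–N34.

36 ms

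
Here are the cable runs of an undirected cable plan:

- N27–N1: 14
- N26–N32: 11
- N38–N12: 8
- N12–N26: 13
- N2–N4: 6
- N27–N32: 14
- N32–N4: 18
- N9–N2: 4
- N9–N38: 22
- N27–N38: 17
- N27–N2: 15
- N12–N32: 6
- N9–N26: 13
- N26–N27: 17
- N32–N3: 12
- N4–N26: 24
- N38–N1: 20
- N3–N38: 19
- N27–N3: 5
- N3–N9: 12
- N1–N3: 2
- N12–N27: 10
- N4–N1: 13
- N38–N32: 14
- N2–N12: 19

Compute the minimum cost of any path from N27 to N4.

20

Shortest distances from N27:
N27: 0
N3: 5  (via N27)
N1: 7  (via N3)
N12: 10  (via N27)
N32: 14  (via N27)
N2: 15  (via N27)
N38: 17  (via N27)
N26: 17  (via N27)
N9: 17  (via N3)
N4: 20  (via N1)
Shortest route: N27–N3–N1–N4 = 20.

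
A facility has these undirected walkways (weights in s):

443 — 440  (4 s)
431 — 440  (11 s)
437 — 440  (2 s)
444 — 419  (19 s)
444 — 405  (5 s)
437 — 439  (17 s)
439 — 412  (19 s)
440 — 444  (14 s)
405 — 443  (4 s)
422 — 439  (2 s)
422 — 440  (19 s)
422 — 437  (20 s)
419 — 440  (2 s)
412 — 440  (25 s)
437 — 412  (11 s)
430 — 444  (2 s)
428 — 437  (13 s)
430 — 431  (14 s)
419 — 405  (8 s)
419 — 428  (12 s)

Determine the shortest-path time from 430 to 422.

34 s

Settle nodes by increasing distance from 430:
430: 0
444: 2  (via 430)
405: 7  (via 444)
443: 11  (via 405)
431: 14  (via 430)
440: 15  (via 443)
419: 15  (via 405)
437: 17  (via 440)
428: 27  (via 419)
412: 28  (via 437)
439: 34  (via 437)
422: 34  (via 440)
Shortest route: 430 → 444 → 405 → 443 → 440 → 422 = 34 s.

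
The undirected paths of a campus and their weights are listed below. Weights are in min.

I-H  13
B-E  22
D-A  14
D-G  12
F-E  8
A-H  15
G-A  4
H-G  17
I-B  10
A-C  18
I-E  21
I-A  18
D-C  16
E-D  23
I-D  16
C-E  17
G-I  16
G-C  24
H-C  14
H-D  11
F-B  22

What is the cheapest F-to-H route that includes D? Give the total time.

Best F to D: F–E–D costing 31
Best D to H: D–H costing 11
Total via D: 31 + 11 = 42 min.

42 min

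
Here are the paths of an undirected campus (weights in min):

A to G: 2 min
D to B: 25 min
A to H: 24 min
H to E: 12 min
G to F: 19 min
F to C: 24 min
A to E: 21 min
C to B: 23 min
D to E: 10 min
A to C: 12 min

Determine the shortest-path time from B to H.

Enumerating some paths:
B - C - A - E - H: 23+12+21+12 = 68
B - D - E - H: 25+10+12 = 47
B - C - A - H: 23+12+24 = 59
Cheapest is B - D - E - H at 47 min.

47 min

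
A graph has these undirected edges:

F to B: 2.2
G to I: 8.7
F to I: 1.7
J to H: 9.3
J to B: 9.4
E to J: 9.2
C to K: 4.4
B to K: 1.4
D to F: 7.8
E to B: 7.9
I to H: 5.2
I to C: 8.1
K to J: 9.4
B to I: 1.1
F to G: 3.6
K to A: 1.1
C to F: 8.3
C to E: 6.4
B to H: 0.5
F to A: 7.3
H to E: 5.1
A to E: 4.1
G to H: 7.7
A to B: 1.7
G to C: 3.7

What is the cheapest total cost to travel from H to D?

Settle nodes by increasing distance from H:
H: 0
B: 0.5  (via H)
I: 1.6  (via B)
K: 1.9  (via B)
A: 2.2  (via B)
F: 2.7  (via B)
E: 5.1  (via H)
C: 6.3  (via K)
G: 6.3  (via F)
J: 9.3  (via H)
D: 10.5  (via F)
Shortest route: H → B → F → D = 10.5.

10.5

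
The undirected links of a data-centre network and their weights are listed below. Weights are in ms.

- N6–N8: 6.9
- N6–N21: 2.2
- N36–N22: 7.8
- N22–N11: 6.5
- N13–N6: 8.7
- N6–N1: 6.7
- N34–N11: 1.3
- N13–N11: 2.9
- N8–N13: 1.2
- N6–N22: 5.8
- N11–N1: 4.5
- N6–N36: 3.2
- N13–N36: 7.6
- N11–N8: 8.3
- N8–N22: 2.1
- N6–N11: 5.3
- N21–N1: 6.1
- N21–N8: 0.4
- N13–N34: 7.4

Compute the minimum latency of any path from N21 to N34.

5.8 ms

Candidate routes:
N21 → N8 → N11 → N34: 0.4+8.3+1.3 = 10
N21 → N8 → N13 → N34: 0.4+1.2+7.4 = 9
N21 → N6 → N11 → N34: 2.2+5.3+1.3 = 8.8
N21 → N8 → N13 → N11 → N34: 0.4+1.2+2.9+1.3 = 5.8
The minimum is 5.8 ms via N21 → N8 → N13 → N11 → N34.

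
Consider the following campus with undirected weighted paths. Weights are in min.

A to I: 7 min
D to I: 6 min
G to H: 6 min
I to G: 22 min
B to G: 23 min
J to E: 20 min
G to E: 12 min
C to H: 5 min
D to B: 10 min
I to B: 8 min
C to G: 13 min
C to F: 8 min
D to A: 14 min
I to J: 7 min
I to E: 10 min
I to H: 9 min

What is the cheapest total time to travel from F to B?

30 min

Enumerating some paths:
F - C - H - I - B: 8+5+9+8 = 30
F - C - H - I - D - B: 8+5+9+6+10 = 38
Cheapest is F - C - H - I - B at 30 min.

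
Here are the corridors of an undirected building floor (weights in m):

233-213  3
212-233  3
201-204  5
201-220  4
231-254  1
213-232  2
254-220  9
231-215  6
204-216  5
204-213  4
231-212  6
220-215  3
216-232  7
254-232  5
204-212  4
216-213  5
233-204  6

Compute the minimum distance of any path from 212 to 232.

Shortest distances from 212:
212: 0
233: 3  (via 212)
204: 4  (via 212)
213: 6  (via 233)
231: 6  (via 212)
254: 7  (via 231)
232: 8  (via 213)
Shortest route: 212–233–213–232 = 8 m.

8 m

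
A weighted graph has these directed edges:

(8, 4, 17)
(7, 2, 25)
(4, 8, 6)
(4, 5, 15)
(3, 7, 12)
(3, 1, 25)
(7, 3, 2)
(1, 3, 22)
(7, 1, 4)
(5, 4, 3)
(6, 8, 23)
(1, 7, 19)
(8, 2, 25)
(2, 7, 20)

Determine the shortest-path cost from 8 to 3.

Running Dijkstra from 8:
8: 0
4: 17  (via 8)
2: 25  (via 8)
5: 32  (via 4)
7: 45  (via 2)
3: 47  (via 7)
Shortest route: 8–2–7–3 = 47.

47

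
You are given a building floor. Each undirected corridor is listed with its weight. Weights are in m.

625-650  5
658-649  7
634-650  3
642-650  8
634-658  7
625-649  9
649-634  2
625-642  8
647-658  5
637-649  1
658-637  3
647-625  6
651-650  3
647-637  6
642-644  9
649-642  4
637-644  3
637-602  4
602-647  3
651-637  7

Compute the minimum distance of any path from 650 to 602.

Running Dijkstra from 650:
650: 0
634: 3  (via 650)
651: 3  (via 650)
625: 5  (via 650)
649: 5  (via 634)
637: 6  (via 649)
642: 8  (via 650)
658: 9  (via 637)
644: 9  (via 637)
602: 10  (via 637)
Shortest route: 650 → 634 → 649 → 637 → 602 = 10 m.

10 m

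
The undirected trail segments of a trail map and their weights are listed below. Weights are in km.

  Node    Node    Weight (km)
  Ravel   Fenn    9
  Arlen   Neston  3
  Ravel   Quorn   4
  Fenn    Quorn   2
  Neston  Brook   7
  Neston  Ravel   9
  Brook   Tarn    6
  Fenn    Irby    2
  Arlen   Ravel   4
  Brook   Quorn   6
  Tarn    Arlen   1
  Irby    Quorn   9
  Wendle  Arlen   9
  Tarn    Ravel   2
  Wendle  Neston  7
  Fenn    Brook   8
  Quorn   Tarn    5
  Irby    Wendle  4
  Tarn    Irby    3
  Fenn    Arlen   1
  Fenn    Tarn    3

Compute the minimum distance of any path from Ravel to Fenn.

Running Dijkstra from Ravel:
Ravel: 0
Tarn: 2  (via Ravel)
Arlen: 3  (via Tarn)
Quorn: 4  (via Ravel)
Fenn: 4  (via Arlen)
Shortest route: Ravel → Tarn → Arlen → Fenn = 4 km.

4 km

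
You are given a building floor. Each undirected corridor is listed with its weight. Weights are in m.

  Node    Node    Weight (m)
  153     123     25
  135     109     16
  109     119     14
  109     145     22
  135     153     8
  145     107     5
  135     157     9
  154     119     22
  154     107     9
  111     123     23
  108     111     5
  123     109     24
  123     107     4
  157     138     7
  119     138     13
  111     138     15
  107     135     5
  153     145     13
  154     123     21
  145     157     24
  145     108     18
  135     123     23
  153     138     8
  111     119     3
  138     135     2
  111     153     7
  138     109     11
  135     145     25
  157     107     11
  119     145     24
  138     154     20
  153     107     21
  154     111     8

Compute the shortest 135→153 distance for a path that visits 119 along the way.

Shortest 135→119: 135 → 138 → 119 = 15
Best 119 to 153: 119 → 111 → 153 costing 10
Total via 119: 15 + 10 = 25 m.

25 m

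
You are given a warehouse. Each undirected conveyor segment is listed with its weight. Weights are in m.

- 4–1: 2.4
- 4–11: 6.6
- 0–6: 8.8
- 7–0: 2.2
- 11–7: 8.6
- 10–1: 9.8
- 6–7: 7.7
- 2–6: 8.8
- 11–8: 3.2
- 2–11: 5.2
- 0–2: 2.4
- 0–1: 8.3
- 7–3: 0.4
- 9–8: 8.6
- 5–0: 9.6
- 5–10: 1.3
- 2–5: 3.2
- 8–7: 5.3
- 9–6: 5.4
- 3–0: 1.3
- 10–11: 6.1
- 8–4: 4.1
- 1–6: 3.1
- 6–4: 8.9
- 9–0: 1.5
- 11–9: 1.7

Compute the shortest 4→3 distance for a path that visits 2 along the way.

Best 4 to 2: 4 → 11 → 2 costing 11.8
Best 2 to 3: 2 → 0 → 3 costing 3.7
Total via 2: 11.8 + 3.7 = 15.5 m.

15.5 m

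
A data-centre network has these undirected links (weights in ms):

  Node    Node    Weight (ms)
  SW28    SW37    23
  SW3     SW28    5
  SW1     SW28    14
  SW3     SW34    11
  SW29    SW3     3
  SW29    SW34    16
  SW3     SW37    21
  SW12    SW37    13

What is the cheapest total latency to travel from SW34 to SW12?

45 ms

Candidate routes:
SW34 - SW3 - SW37 - SW12: 11+21+13 = 45
SW34 - SW29 - SW3 - SW37 - SW12: 16+3+21+13 = 53
SW34 - SW3 - SW28 - SW37 - SW12: 11+5+23+13 = 52
The minimum is 45 ms via SW34 - SW3 - SW37 - SW12.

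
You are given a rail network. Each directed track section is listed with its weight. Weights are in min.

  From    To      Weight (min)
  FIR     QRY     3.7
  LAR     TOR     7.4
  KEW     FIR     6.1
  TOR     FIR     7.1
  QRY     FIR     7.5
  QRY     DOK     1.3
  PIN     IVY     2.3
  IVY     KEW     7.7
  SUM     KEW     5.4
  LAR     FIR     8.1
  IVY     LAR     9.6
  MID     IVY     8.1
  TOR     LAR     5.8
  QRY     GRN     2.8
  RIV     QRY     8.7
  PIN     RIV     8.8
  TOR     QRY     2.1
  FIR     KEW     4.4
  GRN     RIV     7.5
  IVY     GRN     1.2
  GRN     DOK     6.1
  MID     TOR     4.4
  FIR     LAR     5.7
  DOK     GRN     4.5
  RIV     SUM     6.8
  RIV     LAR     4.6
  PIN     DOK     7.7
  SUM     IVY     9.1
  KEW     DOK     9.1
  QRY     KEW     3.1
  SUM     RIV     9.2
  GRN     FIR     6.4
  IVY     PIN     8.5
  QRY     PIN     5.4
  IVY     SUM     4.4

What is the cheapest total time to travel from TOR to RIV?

12.4 min

Shortest distances from TOR:
TOR: 0
QRY: 2.1  (via TOR)
DOK: 3.4  (via QRY)
GRN: 4.9  (via QRY)
KEW: 5.2  (via QRY)
LAR: 5.8  (via TOR)
FIR: 7.1  (via TOR)
PIN: 7.5  (via QRY)
IVY: 9.8  (via PIN)
RIV: 12.4  (via GRN)
Shortest route: TOR–QRY–GRN–RIV = 12.4 min.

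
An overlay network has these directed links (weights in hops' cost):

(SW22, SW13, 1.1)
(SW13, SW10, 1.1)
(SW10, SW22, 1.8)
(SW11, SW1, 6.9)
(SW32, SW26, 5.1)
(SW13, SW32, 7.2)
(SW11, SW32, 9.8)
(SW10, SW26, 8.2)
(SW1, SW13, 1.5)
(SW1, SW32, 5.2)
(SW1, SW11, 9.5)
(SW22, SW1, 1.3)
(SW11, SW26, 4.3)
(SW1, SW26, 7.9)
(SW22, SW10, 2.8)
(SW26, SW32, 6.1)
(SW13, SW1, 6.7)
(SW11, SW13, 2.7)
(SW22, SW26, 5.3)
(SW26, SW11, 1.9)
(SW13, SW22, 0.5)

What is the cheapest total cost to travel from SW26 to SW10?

Settle nodes by increasing distance from SW26:
SW26: 0
SW11: 1.9  (via SW26)
SW13: 4.6  (via SW11)
SW22: 5.1  (via SW13)
SW10: 5.7  (via SW13)
Shortest route: SW26 → SW11 → SW13 → SW10 = 5.7 hops' cost.

5.7 hops' cost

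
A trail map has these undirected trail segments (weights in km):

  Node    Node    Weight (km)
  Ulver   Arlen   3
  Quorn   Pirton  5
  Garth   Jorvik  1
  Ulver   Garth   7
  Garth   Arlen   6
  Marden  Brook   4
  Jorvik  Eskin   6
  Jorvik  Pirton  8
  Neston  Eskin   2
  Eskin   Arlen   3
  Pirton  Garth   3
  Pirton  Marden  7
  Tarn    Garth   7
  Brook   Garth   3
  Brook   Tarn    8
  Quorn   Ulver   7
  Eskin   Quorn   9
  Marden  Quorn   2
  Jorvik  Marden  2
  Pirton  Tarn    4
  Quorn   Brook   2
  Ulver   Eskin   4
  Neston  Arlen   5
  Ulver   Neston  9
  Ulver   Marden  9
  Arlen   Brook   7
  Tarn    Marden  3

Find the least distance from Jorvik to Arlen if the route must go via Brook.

11 km

Best Jorvik to Brook: Jorvik → Garth → Brook costing 4
Shortest Brook→Arlen: Brook → Arlen = 7
Total via Brook: 4 + 7 = 11 km.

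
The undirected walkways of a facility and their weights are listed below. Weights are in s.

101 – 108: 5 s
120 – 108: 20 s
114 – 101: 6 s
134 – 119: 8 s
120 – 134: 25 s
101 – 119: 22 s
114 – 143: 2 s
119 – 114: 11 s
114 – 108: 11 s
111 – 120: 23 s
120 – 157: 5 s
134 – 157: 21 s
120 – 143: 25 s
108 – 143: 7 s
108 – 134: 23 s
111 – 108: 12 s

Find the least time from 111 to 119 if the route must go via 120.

56 s

Shortest 111→120: 111–120 = 23
Shortest 120→119: 120–134–119 = 33
Total via 120: 23 + 33 = 56 s.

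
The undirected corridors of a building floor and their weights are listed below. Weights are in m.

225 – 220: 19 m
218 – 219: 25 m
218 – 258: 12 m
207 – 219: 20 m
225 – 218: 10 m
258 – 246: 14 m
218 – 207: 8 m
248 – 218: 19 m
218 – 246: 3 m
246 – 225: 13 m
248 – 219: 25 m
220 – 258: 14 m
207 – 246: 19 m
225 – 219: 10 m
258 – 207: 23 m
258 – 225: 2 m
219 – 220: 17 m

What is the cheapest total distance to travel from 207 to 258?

Enumerating some paths:
207 - 218 - 246 - 258: 8+3+14 = 25
207 - 258: 23 = 23
207 - 218 - 246 - 225 - 258: 8+3+13+2 = 26
207 - 218 - 258: 8+12 = 20
The minimum is 20 m via 207 - 218 - 258.

20 m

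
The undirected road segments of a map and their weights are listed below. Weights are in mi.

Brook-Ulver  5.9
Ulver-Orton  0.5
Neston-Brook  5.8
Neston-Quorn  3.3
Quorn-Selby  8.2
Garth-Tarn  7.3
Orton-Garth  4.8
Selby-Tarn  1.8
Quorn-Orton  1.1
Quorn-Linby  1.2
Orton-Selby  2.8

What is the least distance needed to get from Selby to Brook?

Enumerating some paths:
Selby - Orton - Ulver - Brook: 2.8+0.5+5.9 = 9.2
Selby - Orton - Quorn - Neston - Brook: 2.8+1.1+3.3+5.8 = 13
Selby - Quorn - Orton - Ulver - Brook: 8.2+1.1+0.5+5.9 = 15.7
The minimum is 9.2 mi via Selby - Orton - Ulver - Brook.

9.2 mi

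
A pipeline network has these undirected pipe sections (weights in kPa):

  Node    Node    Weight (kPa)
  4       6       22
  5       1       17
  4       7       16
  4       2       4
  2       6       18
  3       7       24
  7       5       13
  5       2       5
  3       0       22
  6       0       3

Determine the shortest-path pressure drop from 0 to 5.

Enumerating some paths:
0 - 6 - 2 - 4 - 7 - 5: 3+18+4+16+13 = 54
0 - 6 - 4 - 2 - 5: 3+22+4+5 = 34
0 - 6 - 2 - 5: 3+18+5 = 26
The minimum is 26 kPa via 0 - 6 - 2 - 5.

26 kPa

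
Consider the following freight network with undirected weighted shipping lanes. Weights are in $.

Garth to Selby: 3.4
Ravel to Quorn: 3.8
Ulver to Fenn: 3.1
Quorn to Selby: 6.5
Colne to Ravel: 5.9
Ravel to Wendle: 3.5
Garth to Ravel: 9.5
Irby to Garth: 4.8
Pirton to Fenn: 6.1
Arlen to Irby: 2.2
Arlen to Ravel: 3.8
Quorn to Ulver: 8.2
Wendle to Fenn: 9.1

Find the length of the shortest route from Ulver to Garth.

Compare a few routes:
Ulver → Fenn → Wendle → Ravel → Garth: 3.1+9.1+3.5+9.5 = 25.2
Ulver → Quorn → Ravel → Garth: 8.2+3.8+9.5 = 21.5
Ulver → Quorn → Selby → Garth: 8.2+6.5+3.4 = 18.1
Ulver → Quorn → Ravel → Arlen → Irby → Garth: 8.2+3.8+3.8+2.2+4.8 = 22.8
Cheapest is Ulver → Quorn → Selby → Garth at $18.1.

$18.1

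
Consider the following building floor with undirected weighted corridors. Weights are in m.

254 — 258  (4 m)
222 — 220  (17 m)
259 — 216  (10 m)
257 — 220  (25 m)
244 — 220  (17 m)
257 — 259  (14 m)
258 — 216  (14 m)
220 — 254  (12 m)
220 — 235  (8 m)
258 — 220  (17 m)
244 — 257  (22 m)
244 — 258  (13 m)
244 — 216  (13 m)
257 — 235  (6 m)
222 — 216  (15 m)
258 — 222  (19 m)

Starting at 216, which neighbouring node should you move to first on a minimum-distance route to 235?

259

Compare a few routes:
216 - 244 - 220 - 235: 13+17+8 = 38
216 - 258 - 254 - 220 - 235: 14+4+12+8 = 38
216 - 259 - 257 - 235: 10+14+6 = 30
216 - 258 - 220 - 235: 14+17+8 = 39
Cheapest is 216 - 259 - 257 - 235 at 30 m.
So from 216 the first move is to 259.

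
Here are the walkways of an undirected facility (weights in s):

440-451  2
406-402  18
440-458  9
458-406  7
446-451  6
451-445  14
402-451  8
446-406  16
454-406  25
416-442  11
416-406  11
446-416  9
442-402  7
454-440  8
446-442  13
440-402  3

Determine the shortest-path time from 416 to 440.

Running Dijkstra from 416:
416: 0
446: 9  (via 416)
442: 11  (via 416)
406: 11  (via 416)
451: 15  (via 446)
440: 17  (via 451)
Shortest route: 416 → 446 → 451 → 440 = 17 s.

17 s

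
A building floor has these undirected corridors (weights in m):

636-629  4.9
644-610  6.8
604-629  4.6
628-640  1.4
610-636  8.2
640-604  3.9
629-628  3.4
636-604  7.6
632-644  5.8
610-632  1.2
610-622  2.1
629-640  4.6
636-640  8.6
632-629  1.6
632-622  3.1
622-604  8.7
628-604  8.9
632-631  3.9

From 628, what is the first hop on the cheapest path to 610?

629

Compare a few routes:
628 → 629 → 632 → 610: 3.4+1.6+1.2 = 6.2
628 → 629 → 632 → 622 → 610: 3.4+1.6+3.1+2.1 = 10.2
628 → 640 → 629 → 632 → 610: 1.4+4.6+1.6+1.2 = 8.8
Cheapest is 628 → 629 → 632 → 610 at 6.2 m.
So from 628 the first move is to 629.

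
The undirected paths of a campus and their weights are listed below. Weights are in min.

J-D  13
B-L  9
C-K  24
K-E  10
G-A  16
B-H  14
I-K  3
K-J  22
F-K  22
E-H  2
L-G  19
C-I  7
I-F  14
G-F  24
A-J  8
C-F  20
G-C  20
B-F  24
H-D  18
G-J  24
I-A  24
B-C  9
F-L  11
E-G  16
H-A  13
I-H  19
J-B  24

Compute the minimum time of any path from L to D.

41 min

Enumerating some paths:
L - G - J - D: 19+24+13 = 56
L - G - E - H - D: 19+16+2+18 = 55
L - B - H - D: 9+14+18 = 41
L - B - J - D: 9+24+13 = 46
The minimum is 41 min via L - B - H - D.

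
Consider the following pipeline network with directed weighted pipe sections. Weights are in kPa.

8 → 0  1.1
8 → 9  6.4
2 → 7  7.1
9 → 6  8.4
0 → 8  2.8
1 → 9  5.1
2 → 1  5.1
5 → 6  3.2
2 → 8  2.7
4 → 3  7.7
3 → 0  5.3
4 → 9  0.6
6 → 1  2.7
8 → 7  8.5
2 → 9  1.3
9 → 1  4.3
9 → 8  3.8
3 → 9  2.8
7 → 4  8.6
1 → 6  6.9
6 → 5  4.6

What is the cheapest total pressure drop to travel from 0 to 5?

22.2 kPa

Settle nodes by increasing distance from 0:
0: 0
8: 2.8  (via 0)
9: 9.2  (via 8)
7: 11.3  (via 8)
1: 13.5  (via 9)
6: 17.6  (via 9)
4: 19.9  (via 7)
5: 22.2  (via 6)
Shortest route: 0–8–9–6–5 = 22.2 kPa.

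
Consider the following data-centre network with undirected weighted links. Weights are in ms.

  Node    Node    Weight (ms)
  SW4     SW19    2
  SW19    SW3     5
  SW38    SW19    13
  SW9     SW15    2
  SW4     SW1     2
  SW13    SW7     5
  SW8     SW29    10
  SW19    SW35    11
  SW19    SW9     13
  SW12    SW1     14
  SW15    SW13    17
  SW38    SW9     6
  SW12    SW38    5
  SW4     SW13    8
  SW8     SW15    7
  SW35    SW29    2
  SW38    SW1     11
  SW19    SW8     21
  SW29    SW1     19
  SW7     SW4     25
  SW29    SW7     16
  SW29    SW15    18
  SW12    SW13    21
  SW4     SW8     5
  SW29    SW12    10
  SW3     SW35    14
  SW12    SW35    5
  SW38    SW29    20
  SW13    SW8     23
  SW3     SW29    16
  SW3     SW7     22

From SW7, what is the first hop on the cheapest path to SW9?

SW13

Candidate routes:
SW7–SW13–SW4–SW1–SW38–SW9: 5+8+2+11+6 = 32
SW7–SW13–SW4–SW19–SW9: 5+8+2+13 = 28
SW7–SW13–SW15–SW9: 5+17+2 = 24
SW7–SW13–SW4–SW8–SW15–SW9: 5+8+5+7+2 = 27
Cheapest is SW7–SW13–SW15–SW9 at 24 ms.
So from SW7 the first move is to SW13.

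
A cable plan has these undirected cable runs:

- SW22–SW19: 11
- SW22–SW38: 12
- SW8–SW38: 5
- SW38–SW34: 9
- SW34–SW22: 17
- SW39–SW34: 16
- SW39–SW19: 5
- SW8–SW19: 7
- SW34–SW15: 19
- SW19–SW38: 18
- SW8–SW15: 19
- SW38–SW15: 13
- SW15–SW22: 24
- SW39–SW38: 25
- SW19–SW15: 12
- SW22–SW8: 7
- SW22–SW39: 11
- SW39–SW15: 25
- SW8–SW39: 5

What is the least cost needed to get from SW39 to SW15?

Settle nodes by increasing distance from SW39:
SW39: 0
SW8: 5  (via SW39)
SW19: 5  (via SW39)
SW38: 10  (via SW8)
SW22: 11  (via SW39)
SW34: 16  (via SW39)
SW15: 17  (via SW19)
Shortest route: SW39–SW19–SW15 = 17.

17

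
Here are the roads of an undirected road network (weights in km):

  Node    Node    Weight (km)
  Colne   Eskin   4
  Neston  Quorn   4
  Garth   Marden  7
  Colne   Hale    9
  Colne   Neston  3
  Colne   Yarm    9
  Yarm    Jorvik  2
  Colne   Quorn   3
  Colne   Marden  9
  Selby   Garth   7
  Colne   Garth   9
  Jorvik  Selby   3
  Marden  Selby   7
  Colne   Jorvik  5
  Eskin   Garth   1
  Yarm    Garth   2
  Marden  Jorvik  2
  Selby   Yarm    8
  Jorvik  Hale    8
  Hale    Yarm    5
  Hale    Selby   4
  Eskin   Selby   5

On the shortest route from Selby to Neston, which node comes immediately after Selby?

Enumerating some paths:
Selby–Jorvik–Yarm–Garth–Eskin–Colne–Neston: 3+2+2+1+4+3 = 15
Selby–Jorvik–Colne–Neston: 3+5+3 = 11
Selby–Eskin–Colne–Neston: 5+4+3 = 12
The minimum is 11 km via Selby–Jorvik–Colne–Neston.
So from Selby the first move is to Jorvik.

Jorvik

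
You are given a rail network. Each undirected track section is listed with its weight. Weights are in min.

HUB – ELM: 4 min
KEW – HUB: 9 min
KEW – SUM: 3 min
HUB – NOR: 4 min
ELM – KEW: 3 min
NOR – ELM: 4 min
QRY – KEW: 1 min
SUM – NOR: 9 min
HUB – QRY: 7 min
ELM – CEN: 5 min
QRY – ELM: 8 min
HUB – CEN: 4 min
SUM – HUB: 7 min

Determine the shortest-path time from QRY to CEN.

Enumerating some paths:
QRY–KEW–ELM–CEN: 1+3+5 = 9
QRY–HUB–CEN: 7+4 = 11
The minimum is 9 min via QRY–KEW–ELM–CEN.

9 min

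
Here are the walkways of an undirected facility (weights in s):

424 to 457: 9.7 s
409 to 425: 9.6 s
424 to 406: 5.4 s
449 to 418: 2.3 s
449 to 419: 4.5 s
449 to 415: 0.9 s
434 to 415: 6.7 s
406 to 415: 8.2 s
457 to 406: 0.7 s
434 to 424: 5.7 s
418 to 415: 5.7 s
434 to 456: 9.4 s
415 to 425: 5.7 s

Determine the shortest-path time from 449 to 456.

Candidate routes:
449 → 415 → 434 → 456: 0.9+6.7+9.4 = 17
449 → 418 → 415 → 434 → 456: 2.3+5.7+6.7+9.4 = 24.1
Cheapest is 449 → 415 → 434 → 456 at 17 s.

17 s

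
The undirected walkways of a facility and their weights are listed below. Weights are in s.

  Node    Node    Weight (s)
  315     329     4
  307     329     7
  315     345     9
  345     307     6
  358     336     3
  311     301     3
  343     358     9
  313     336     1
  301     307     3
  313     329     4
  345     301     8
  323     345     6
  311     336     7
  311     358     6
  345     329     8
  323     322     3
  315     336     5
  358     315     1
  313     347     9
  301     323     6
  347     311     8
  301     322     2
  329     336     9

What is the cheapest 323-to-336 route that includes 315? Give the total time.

19 s

Shortest 323→315: 323 → 345 → 315 = 15
Best 315 to 336: 315 → 358 → 336 costing 4
Total via 315: 15 + 4 = 19 s.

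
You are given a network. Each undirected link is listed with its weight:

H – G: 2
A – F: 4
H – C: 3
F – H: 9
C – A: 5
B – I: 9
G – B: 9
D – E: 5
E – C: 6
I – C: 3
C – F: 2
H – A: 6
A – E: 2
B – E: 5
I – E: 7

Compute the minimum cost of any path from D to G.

15

Running Dijkstra from D:
D: 0
E: 5  (via D)
A: 7  (via E)
B: 10  (via E)
C: 11  (via E)
F: 11  (via A)
I: 12  (via E)
H: 13  (via A)
G: 15  (via H)
Shortest route: D → E → A → H → G = 15.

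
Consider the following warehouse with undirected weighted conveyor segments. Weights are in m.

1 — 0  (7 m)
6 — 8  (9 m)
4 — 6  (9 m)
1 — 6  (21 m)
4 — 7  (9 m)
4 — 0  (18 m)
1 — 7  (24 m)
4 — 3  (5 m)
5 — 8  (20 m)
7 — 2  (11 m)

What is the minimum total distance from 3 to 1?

Enumerating some paths:
3 → 4 → 0 → 1: 5+18+7 = 30
3 → 4 → 6 → 1: 5+9+21 = 35
Cheapest is 3 → 4 → 0 → 1 at 30 m.

30 m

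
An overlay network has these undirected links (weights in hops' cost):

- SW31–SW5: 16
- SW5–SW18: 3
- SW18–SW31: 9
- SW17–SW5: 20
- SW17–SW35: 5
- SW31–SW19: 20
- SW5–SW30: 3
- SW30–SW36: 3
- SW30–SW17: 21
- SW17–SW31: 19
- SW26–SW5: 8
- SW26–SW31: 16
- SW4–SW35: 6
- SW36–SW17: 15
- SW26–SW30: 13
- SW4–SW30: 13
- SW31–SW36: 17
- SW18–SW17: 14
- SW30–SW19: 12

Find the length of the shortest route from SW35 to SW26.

30 hops' cost

Compare a few routes:
SW35 → SW17 → SW18 → SW5 → SW26: 5+14+3+8 = 30
SW35 → SW17 → SW5 → SW26: 5+20+8 = 33
SW35 → SW4 → SW30 → SW26: 6+13+13 = 32
Cheapest is SW35 → SW17 → SW18 → SW5 → SW26 at 30 hops' cost.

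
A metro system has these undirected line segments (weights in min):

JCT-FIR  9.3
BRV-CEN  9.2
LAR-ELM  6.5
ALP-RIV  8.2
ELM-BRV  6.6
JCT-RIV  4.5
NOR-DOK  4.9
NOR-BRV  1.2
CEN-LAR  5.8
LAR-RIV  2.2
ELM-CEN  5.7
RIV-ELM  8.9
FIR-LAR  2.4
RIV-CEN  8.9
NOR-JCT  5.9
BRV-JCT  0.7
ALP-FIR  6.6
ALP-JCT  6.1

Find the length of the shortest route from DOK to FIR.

15.9 min

Running Dijkstra from DOK:
DOK: 0
NOR: 4.9  (via DOK)
BRV: 6.1  (via NOR)
JCT: 6.8  (via BRV)
RIV: 11.3  (via JCT)
ELM: 12.7  (via BRV)
ALP: 12.9  (via JCT)
LAR: 13.5  (via RIV)
CEN: 15.3  (via BRV)
FIR: 15.9  (via LAR)
Shortest route: DOK–NOR–BRV–JCT–RIV–LAR–FIR = 15.9 min.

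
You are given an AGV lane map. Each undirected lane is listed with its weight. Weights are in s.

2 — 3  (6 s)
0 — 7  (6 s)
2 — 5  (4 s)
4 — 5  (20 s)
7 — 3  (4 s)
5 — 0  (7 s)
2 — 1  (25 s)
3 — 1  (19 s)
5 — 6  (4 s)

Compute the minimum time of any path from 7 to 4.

Shortest distances from 7:
7: 0
3: 4  (via 7)
0: 6  (via 7)
2: 10  (via 3)
5: 13  (via 0)
6: 17  (via 5)
1: 23  (via 3)
4: 33  (via 5)
Shortest route: 7 → 0 → 5 → 4 = 33 s.

33 s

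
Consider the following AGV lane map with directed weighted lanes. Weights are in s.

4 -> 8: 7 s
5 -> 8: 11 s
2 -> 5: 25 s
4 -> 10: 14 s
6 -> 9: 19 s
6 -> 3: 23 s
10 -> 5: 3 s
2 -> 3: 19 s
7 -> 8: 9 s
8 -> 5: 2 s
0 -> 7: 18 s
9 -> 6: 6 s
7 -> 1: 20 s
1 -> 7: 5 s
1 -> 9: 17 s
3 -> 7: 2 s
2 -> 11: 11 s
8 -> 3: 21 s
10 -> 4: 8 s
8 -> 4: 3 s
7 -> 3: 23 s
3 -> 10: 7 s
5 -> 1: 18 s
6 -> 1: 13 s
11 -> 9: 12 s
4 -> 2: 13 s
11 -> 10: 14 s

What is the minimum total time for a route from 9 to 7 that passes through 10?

Shortest 9→10: 9 → 6 → 3 → 10 = 36
Shortest 10→7: 10 → 5 → 1 → 7 = 26
Total via 10: 36 + 26 = 62 s.

62 s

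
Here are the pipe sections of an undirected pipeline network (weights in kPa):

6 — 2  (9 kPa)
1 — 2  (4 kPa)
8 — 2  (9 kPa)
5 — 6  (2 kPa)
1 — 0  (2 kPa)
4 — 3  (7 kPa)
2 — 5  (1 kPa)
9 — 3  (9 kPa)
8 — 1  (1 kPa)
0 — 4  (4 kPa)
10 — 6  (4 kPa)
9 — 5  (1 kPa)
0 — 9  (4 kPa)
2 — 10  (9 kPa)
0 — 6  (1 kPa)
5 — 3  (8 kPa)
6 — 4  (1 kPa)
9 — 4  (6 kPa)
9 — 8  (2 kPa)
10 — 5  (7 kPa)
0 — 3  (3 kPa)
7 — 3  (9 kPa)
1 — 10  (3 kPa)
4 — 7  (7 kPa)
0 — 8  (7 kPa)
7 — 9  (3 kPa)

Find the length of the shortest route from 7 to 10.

Settle nodes by increasing distance from 7:
7: 0
9: 3  (via 7)
5: 4  (via 9)
2: 5  (via 5)
8: 5  (via 9)
1: 6  (via 8)
6: 6  (via 5)
0: 7  (via 9)
4: 7  (via 7)
3: 9  (via 7)
10: 9  (via 1)
Shortest route: 7–9–8–1–10 = 9 kPa.

9 kPa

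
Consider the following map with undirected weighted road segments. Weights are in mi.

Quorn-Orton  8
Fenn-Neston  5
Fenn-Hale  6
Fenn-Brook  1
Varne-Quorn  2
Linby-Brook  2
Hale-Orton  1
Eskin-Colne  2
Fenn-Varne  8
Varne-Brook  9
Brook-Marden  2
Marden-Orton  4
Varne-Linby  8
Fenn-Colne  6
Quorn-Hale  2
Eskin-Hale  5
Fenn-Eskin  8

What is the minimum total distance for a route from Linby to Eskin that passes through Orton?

Best Linby to Orton: Linby → Brook → Marden → Orton costing 8
Best Orton to Eskin: Orton → Hale → Eskin costing 6
Total via Orton: 8 + 6 = 14 mi.

14 mi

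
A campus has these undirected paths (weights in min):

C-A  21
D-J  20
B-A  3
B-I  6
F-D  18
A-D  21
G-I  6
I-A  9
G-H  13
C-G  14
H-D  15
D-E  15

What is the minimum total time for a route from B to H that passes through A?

31 min

Best B to A: B → A costing 3
Shortest A→H: A → I → G → H = 28
Total via A: 3 + 28 = 31 min.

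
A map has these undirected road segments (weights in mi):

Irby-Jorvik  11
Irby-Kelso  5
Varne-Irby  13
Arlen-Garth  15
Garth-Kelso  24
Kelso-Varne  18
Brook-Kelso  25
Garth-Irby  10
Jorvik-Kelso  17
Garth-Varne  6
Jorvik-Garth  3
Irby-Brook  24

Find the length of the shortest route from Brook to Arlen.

Running Dijkstra from Brook:
Brook: 0
Irby: 24  (via Brook)
Kelso: 25  (via Brook)
Garth: 34  (via Irby)
Jorvik: 35  (via Irby)
Varne: 37  (via Irby)
Arlen: 49  (via Garth)
Shortest route: Brook → Irby → Garth → Arlen = 49 mi.

49 mi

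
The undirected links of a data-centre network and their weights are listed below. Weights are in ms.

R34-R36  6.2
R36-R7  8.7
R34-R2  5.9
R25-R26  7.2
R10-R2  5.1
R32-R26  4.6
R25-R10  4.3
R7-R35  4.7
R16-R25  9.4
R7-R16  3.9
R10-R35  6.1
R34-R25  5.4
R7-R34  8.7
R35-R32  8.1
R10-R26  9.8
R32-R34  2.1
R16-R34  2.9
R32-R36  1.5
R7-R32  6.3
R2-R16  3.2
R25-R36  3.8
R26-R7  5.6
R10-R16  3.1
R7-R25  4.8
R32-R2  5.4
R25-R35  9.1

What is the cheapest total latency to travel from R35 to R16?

Settle nodes by increasing distance from R35:
R35: 0
R7: 4.7  (via R35)
R10: 6.1  (via R35)
R32: 8.1  (via R35)
R16: 8.6  (via R7)
Shortest route: R35–R7–R16 = 8.6 ms.

8.6 ms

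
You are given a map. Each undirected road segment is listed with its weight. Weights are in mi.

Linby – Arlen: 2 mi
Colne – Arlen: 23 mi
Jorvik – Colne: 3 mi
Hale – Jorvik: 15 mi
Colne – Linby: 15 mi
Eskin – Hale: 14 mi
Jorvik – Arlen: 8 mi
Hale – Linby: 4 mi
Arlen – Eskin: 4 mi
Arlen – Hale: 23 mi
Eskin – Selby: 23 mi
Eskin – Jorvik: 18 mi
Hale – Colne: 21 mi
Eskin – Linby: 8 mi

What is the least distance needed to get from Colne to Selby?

38 mi

Running Dijkstra from Colne:
Colne: 0
Jorvik: 3  (via Colne)
Arlen: 11  (via Jorvik)
Linby: 13  (via Arlen)
Eskin: 15  (via Arlen)
Hale: 17  (via Linby)
Selby: 38  (via Eskin)
Shortest route: Colne → Jorvik → Arlen → Eskin → Selby = 38 mi.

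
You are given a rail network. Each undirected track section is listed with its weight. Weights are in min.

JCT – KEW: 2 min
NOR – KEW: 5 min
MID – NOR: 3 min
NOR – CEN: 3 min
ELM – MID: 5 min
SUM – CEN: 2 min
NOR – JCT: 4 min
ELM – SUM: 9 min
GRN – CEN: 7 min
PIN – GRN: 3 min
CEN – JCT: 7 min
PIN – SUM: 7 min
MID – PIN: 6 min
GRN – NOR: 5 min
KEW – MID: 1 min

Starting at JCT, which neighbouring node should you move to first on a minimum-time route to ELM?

KEW

Candidate routes:
JCT → NOR → MID → ELM: 4+3+5 = 12
JCT → KEW → MID → ELM: 2+1+5 = 8
JCT → KEW → NOR → MID → ELM: 2+5+3+5 = 15
Cheapest is JCT → KEW → MID → ELM at 8 min.
So from JCT the first move is to KEW.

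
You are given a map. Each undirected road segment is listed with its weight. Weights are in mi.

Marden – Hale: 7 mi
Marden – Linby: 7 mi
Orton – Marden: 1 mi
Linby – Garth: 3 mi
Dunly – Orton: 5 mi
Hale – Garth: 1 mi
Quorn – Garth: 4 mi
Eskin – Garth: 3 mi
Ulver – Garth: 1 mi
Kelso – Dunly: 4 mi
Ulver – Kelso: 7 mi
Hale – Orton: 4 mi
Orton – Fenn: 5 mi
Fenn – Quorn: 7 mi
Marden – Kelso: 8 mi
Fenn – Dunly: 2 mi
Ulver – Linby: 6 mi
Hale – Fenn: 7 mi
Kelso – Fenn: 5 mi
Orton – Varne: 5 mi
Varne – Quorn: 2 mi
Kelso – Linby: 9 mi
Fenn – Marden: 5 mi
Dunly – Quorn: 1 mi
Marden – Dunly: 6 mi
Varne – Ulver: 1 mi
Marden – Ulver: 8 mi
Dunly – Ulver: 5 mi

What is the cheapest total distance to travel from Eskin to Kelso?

Shortest distances from Eskin:
Eskin: 0
Garth: 3  (via Eskin)
Ulver: 4  (via Garth)
Hale: 4  (via Garth)
Varne: 5  (via Ulver)
Linby: 6  (via Garth)
Quorn: 7  (via Garth)
Orton: 8  (via Hale)
Dunly: 8  (via Quorn)
Marden: 9  (via Orton)
Fenn: 10  (via Dunly)
Kelso: 11  (via Ulver)
Shortest route: Eskin–Garth–Ulver–Kelso = 11 mi.

11 mi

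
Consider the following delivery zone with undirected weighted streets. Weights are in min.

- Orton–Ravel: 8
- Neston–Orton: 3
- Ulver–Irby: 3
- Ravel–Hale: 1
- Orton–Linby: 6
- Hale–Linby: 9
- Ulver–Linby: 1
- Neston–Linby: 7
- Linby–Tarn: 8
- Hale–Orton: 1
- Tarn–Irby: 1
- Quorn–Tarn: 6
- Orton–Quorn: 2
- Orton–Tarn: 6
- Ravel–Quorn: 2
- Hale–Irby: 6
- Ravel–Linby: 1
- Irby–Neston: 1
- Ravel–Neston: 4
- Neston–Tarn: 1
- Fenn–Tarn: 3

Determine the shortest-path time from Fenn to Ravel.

Settle nodes by increasing distance from Fenn:
Fenn: 0
Tarn: 3  (via Fenn)
Neston: 4  (via Tarn)
Irby: 4  (via Tarn)
Ulver: 7  (via Irby)
Orton: 7  (via Neston)
Linby: 8  (via Ulver)
Hale: 8  (via Orton)
Ravel: 8  (via Neston)
Shortest route: Fenn–Tarn–Neston–Ravel = 8 min.

8 min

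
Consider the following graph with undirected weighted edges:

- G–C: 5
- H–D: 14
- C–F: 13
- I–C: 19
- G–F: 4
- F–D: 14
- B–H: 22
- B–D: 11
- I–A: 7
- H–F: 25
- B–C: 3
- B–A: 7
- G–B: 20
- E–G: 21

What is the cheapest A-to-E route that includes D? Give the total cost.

Best A to D: A–B–D costing 18
Best D to E: D–F–G–E costing 39
Total via D: 18 + 39 = 57.

57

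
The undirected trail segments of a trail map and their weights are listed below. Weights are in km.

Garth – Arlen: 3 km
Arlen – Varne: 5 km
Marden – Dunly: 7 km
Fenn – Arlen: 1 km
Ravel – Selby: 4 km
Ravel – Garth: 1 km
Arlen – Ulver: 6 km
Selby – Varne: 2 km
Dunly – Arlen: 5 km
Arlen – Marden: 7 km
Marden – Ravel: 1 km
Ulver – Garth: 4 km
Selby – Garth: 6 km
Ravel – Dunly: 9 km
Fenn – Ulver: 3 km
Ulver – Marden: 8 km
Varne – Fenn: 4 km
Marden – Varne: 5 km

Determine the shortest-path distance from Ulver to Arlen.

4 km

Compare a few routes:
Ulver - Garth - Arlen: 4+3 = 7
Ulver - Arlen: 6 = 6
Ulver - Fenn - Arlen: 3+1 = 4
The minimum is 4 km via Ulver - Fenn - Arlen.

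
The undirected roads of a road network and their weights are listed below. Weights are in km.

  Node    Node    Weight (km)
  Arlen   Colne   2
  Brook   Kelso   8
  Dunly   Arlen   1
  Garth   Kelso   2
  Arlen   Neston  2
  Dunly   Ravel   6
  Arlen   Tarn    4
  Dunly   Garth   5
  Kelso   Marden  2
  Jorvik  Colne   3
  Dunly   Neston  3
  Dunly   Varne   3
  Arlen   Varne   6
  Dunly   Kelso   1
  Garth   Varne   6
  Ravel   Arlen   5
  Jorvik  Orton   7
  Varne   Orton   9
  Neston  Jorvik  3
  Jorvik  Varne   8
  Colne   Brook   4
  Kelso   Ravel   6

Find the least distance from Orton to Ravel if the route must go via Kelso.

Shortest Orton→Kelso: Orton → Varne → Dunly → Kelso = 13
Shortest Kelso→Ravel: Kelso → Ravel = 6
Total via Kelso: 13 + 6 = 19 km.

19 km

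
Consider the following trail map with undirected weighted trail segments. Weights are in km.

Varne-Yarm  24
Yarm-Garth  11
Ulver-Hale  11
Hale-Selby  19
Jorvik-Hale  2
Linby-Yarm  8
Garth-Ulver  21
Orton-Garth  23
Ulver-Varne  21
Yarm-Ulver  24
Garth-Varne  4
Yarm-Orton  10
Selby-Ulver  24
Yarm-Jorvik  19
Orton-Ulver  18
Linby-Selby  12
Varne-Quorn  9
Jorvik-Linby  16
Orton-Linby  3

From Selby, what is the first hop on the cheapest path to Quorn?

Linby

Enumerating some paths:
Selby - Linby - Orton - Yarm - Garth - Varne - Quorn: 12+3+10+11+4+9 = 49
Selby - Linby - Yarm - Garth - Varne - Quorn: 12+8+11+4+9 = 44
Cheapest is Selby - Linby - Yarm - Garth - Varne - Quorn at 44 km.
So from Selby the first move is to Linby.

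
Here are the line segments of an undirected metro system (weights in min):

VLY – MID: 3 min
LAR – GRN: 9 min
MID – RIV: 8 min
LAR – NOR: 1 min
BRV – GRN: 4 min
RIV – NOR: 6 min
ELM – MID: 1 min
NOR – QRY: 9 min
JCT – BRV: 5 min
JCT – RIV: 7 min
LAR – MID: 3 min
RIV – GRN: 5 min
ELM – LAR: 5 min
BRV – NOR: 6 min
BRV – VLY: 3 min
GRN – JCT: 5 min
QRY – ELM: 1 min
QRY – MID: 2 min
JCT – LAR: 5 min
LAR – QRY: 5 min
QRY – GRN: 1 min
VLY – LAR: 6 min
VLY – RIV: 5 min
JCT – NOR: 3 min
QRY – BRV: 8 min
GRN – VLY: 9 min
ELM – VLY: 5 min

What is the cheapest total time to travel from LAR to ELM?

4 min

Shortest distances from LAR:
LAR: 0
NOR: 1  (via LAR)
MID: 3  (via LAR)
ELM: 4  (via MID)
Shortest route: LAR → MID → ELM = 4 min.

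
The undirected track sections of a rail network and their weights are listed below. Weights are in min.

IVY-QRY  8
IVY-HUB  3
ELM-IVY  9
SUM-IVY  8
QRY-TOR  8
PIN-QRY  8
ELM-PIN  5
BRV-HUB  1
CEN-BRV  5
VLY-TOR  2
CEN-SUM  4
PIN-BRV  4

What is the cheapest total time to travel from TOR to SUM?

Enumerating some paths:
TOR - QRY - PIN - BRV - CEN - SUM: 8+8+4+5+4 = 29
TOR - QRY - IVY - SUM: 8+8+8 = 24
TOR - QRY - IVY - HUB - BRV - CEN - SUM: 8+8+3+1+5+4 = 29
Cheapest is TOR - QRY - IVY - SUM at 24 min.

24 min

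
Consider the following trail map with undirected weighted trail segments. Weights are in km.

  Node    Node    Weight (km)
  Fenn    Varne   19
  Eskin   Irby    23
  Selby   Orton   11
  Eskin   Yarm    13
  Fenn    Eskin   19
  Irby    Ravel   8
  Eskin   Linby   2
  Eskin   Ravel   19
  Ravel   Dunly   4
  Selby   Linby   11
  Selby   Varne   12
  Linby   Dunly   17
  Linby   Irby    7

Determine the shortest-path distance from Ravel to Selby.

Running Dijkstra from Ravel:
Ravel: 0
Dunly: 4  (via Ravel)
Irby: 8  (via Ravel)
Linby: 15  (via Irby)
Eskin: 17  (via Linby)
Selby: 26  (via Linby)
Shortest route: Ravel–Irby–Linby–Selby = 26 km.

26 km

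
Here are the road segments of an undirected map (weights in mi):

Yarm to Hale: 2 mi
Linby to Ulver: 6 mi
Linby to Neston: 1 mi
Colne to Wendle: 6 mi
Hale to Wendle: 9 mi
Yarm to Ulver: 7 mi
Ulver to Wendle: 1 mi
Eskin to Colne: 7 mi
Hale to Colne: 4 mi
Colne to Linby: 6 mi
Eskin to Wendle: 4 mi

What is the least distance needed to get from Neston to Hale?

Settle nodes by increasing distance from Neston:
Neston: 0
Linby: 1  (via Neston)
Ulver: 7  (via Linby)
Colne: 7  (via Linby)
Wendle: 8  (via Ulver)
Hale: 11  (via Colne)
Shortest route: Neston → Linby → Colne → Hale = 11 mi.

11 mi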